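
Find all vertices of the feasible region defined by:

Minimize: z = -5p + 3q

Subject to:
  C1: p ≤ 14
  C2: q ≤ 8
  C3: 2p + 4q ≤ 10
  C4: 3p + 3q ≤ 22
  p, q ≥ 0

(0, 0), (5, 0), (0, 2.5)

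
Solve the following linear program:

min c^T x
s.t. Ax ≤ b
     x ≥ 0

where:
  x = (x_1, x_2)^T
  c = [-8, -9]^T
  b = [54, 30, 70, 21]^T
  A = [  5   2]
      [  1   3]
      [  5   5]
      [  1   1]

Evaluate the objective at each vertex of the feasible region:
  z(0, 0) = 0
  z(10.8, 0) = -86.4
  z(8.667, 5.333) = -117.3
  z(6, 8) = -120  ←
  z(0, 10) = -90
The minimum is at x_1 = 6, x_2 = 8.

x_1 = 6, x_2 = 8, z = -120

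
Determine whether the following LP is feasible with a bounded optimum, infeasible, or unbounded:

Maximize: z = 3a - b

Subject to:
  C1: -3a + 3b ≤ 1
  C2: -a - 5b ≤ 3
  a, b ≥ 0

Unbounded (objective can increase without bound)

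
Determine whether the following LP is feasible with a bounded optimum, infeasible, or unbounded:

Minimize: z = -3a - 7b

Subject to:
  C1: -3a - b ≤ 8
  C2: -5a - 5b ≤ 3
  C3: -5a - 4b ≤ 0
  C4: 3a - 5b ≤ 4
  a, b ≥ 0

Unbounded (objective can decrease without bound)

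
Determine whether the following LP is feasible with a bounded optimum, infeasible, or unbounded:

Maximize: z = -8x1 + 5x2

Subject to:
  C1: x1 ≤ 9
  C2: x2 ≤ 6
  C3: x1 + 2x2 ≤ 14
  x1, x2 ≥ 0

Feasible with a bounded optimal solution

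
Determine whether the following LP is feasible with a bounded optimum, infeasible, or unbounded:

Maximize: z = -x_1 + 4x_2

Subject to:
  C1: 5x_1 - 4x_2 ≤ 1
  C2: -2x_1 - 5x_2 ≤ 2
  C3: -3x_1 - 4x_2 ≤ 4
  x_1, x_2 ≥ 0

Unbounded (objective can increase without bound)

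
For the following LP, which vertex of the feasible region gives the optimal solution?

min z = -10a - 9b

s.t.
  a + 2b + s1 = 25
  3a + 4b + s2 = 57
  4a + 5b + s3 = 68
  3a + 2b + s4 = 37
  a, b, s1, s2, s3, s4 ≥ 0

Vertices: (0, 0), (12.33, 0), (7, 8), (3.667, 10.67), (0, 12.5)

Evaluate the objective at each vertex of the feasible region:
  z(0, 0) = 0
  z(12.33, 0) = -123.3
  z(7, 8) = -142  ←
  z(3.667, 10.67) = -132.7
  z(0, 12.5) = -112.5
The minimum is at a = 7, b = 8.

(7, 8)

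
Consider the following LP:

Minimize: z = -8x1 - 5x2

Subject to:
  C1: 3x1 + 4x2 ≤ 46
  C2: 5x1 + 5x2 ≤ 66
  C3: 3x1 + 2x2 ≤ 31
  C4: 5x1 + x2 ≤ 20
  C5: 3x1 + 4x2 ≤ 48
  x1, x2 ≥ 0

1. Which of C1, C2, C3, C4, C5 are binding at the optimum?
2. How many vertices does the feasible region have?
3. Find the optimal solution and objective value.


1. C1, C4
2. 4
3. x1 = 2, x2 = 10, z = -66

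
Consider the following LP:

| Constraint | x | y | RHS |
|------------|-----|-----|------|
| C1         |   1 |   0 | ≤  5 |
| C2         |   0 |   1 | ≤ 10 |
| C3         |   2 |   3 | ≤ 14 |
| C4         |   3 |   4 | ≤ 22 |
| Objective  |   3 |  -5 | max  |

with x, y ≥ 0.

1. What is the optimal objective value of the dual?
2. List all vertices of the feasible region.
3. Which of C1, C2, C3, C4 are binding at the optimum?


1. 15
2. (0, 0), (5, 0), (5, 1.333), (0, 4.667)
3. C1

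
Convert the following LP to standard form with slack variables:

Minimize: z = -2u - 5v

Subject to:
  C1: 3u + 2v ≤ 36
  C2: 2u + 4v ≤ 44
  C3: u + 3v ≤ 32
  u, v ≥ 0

min z = -2u - 5v

s.t.
  3u + 2v + s1 = 36
  2u + 4v + s2 = 44
  u + 3v + s3 = 32
  u, v, s1, s2, s3 ≥ 0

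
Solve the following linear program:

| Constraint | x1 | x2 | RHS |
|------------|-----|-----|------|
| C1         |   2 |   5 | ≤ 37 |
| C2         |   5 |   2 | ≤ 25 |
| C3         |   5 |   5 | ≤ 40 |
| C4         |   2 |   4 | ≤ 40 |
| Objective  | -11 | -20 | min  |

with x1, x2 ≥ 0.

Evaluate the objective at each vertex of the feasible region:
  z(0, 0) = 0
  z(5, 0) = -55
  z(3, 5) = -133
  z(1, 7) = -151  ←
  z(0, 7.4) = -148
The minimum is at x1 = 1, x2 = 7.

x1 = 1, x2 = 7, z = -151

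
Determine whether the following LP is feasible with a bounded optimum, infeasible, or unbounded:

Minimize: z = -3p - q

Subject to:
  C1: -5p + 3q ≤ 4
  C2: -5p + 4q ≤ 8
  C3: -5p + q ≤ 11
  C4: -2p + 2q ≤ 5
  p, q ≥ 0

Unbounded (objective can decrease without bound)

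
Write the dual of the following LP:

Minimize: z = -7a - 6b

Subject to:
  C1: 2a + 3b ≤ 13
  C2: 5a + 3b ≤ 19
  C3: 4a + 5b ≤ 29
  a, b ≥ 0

Primal min cᵀx s.t. Ax ≤ b, x ≥ 0  →  Dual max −bᵀy s.t. Aᵀy ≥ −c, y ≥ 0.

Maximize: z = -13y1 - 19y2 - 29y3

Subject to:
  2y1 + 5y2 + 4y3 ≥ 7
  3y1 + 3y2 + 5y3 ≥ 6
  y1, y2, y3 ≥ 0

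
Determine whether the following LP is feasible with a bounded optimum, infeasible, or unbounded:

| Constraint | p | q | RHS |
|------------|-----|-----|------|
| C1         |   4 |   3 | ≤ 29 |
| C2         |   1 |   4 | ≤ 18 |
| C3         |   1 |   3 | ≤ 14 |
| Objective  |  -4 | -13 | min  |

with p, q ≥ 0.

Feasible with a bounded optimal solution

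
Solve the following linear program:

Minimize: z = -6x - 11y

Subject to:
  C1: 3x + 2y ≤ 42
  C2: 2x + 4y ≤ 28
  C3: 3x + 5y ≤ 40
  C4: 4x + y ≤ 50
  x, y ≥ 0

Evaluate the objective at each vertex of the feasible region:
  z(0, 0) = 0
  z(12.5, 0) = -75
  z(12.35, 0.5882) = -80.59
  z(10, 2) = -82  ←
  z(0, 7) = -77
The minimum is at x = 10, y = 2.

x = 10, y = 2, z = -82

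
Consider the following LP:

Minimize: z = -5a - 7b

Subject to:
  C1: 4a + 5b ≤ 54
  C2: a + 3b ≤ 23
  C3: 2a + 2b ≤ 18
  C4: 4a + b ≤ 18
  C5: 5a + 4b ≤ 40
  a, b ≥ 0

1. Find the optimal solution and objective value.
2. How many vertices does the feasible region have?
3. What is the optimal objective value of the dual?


1. a = 2, b = 7, z = -59
2. 5
3. -59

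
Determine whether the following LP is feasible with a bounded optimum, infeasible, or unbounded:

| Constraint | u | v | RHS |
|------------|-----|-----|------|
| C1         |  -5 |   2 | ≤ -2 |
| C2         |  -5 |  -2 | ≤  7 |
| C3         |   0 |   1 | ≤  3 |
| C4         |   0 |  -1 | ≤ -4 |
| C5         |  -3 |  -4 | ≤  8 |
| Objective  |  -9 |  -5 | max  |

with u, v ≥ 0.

Infeasible (no feasible solution exists)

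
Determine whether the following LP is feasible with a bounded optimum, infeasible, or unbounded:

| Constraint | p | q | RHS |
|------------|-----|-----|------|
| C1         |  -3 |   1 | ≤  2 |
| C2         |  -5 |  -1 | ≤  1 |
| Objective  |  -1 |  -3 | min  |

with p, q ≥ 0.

Unbounded (objective can decrease without bound)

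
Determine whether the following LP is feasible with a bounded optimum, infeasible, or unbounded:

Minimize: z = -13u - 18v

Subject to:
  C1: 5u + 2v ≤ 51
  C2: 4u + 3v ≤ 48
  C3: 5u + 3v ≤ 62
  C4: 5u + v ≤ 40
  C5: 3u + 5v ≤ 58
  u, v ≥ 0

Feasible with a bounded optimal solution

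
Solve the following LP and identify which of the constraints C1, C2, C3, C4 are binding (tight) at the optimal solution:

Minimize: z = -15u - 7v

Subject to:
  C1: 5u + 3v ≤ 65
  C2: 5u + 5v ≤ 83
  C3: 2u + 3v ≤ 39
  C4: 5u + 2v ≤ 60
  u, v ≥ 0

At u = 10, v = 5, compute slack b - a·x for each constraint:
  C1: 65 − 65 = 0  (binding)
  C2: 83 − 75 = 8  (slack)
  C3: 39 − 35 = 4  (slack)
  C4: 60 − 60 = 0  (binding)

Optimal: u = 10, v = 5
Binding: C1, C4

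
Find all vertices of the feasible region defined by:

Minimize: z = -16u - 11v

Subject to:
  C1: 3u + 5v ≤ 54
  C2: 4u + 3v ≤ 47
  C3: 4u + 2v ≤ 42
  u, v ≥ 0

(0, 0), (10.5, 0), (8, 5), (6.636, 6.818), (0, 10.8)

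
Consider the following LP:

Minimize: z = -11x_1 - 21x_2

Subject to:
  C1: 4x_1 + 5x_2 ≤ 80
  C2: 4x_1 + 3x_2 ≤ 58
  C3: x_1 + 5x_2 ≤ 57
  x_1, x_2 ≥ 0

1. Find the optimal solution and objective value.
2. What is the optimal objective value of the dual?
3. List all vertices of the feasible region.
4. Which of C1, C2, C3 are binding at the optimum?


1. x_1 = 7, x_2 = 10, z = -287
2. -287
3. (0, 0), (14.5, 0), (7, 10), (0, 11.4)
4. C2, C3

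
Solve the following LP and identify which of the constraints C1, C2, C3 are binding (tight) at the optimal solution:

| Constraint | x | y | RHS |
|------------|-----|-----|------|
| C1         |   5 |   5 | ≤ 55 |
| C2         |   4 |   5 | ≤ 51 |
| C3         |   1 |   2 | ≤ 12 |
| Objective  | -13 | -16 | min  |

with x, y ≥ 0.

At x = 10, y = 1, compute slack b - a·x for each constraint:
  C1: 55 − 55 = 0  (binding)
  C2: 51 − 45 = 6  (slack)
  C3: 12 − 12 = 0  (binding)

Optimal: x = 10, y = 1
Binding: C1, C3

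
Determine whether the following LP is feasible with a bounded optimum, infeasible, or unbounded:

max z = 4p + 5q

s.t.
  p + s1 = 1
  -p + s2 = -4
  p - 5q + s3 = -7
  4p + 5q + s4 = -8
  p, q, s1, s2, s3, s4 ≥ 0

Infeasible (no feasible solution exists)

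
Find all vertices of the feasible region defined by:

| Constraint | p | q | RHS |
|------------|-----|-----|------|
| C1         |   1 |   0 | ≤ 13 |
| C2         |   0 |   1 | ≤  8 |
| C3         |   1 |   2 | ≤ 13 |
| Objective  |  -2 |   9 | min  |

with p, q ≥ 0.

(0, 0), (13, 0), (0, 6.5)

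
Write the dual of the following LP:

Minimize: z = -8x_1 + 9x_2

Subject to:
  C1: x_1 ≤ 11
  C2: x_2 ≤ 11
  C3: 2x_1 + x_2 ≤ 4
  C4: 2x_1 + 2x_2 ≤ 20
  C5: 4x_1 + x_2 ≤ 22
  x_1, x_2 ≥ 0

Primal min cᵀx s.t. Ax ≤ b, x ≥ 0  →  Dual max −bᵀy s.t. Aᵀy ≥ −c, y ≥ 0.

Maximize: z = -11y1 - 11y2 - 4y3 - 20y4 - 22y5

Subject to:
  y1 + 2y3 + 2y4 + 4y5 ≥ 8
  y2 + y3 + 2y4 + y5 ≥ -9
  y1, y2, y3, y4, y5 ≥ 0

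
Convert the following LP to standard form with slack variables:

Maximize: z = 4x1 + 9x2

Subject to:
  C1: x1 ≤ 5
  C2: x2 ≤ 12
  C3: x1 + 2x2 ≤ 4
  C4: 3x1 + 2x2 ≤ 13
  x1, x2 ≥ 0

max z = 4x1 + 9x2

s.t.
  x1 + s1 = 5
  x2 + s2 = 12
  x1 + 2x2 + s3 = 4
  3x1 + 2x2 + s4 = 13
  x1, x2, s1, s2, s3, s4 ≥ 0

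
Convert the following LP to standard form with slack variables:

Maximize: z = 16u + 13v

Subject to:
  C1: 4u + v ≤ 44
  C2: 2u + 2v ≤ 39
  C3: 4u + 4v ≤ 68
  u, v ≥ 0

max z = 16u + 13v

s.t.
  4u + v + s1 = 44
  2u + 2v + s2 = 39
  4u + 4v + s3 = 68
  u, v, s1, s2, s3 ≥ 0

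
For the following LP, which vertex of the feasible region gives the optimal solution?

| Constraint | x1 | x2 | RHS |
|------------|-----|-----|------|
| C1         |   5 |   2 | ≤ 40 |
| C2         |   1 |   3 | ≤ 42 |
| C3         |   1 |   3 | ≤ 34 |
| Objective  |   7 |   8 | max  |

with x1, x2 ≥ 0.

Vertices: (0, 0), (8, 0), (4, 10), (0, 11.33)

Evaluate the objective at each vertex of the feasible region:
  z(0, 0) = 0
  z(8, 0) = 56
  z(4, 10) = 108  ←
  z(0, 11.33) = 90.67
The maximum is at x1 = 4, x2 = 10.

(4, 10)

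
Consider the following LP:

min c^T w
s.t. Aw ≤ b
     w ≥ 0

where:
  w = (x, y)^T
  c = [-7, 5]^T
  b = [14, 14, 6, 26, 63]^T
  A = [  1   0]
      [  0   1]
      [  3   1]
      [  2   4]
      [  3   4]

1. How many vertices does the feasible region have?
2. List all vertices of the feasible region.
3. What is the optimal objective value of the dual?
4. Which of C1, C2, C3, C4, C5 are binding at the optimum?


1. 3
2. (0, 0), (2, 0), (0, 6)
3. -14
4. C3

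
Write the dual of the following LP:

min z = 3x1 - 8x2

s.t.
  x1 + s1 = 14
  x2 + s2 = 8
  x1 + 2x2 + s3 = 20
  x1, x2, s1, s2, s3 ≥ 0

Primal min cᵀx s.t. Ax ≤ b, x ≥ 0  →  Dual max −bᵀy s.t. Aᵀy ≥ −c, y ≥ 0.

Maximize: z = -14y1 - 8y2 - 20y3

Subject to:
  y1 + y3 ≥ -3
  y2 + 2y3 ≥ 8
  y1, y2, y3 ≥ 0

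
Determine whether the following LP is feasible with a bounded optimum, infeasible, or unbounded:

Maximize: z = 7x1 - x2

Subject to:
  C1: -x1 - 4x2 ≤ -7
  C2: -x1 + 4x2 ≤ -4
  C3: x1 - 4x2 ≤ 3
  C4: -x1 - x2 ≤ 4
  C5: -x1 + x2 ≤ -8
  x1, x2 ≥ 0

Infeasible (no feasible solution exists)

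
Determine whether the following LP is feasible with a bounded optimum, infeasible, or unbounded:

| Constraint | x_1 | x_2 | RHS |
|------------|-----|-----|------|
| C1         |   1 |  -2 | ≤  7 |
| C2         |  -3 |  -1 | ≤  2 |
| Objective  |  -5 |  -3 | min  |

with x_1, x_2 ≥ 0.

Unbounded (objective can decrease without bound)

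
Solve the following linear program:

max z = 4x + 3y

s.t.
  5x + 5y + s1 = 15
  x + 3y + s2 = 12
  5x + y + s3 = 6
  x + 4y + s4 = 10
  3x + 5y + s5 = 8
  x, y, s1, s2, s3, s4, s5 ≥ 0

Evaluate the objective at each vertex of the feasible region:
  z(0, 0) = 0
  z(1.2, 0) = 4.8
  z(1, 1) = 7  ←
  z(0, 1.6) = 4.8
The maximum is at x = 1, y = 1.

x = 1, y = 1, z = 7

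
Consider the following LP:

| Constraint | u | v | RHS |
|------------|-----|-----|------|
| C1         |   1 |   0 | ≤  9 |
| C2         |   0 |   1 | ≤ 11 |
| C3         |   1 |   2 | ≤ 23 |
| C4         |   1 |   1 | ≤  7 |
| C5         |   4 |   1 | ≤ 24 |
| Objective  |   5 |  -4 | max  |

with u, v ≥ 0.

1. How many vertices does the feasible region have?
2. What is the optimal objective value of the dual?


1. 4
2. 30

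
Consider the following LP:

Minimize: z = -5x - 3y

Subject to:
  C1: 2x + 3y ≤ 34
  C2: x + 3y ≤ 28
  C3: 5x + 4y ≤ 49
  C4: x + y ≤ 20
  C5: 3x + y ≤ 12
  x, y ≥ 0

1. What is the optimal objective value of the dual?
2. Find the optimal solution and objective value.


1. -32
2. x = 1, y = 9, z = -32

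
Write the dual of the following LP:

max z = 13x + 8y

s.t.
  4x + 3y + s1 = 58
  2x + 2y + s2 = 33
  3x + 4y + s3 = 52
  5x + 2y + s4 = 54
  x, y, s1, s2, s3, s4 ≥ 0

Primal max cᵀx s.t. Ax ≤ b, x ≥ 0  →  Dual min bᵀy s.t. Aᵀy ≥ c, y ≥ 0.

Minimize: z = 58y1 + 33y2 + 52y3 + 54y4

Subject to:
  4y1 + 2y2 + 3y3 + 5y4 ≥ 13
  3y1 + 2y2 + 4y3 + 2y4 ≥ 8
  y1, y2, y3, y4 ≥ 0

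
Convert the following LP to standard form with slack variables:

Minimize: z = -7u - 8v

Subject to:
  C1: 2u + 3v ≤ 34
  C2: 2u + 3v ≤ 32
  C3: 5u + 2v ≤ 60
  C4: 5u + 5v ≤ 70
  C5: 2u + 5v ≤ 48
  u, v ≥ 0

min z = -7u - 8v

s.t.
  2u + 3v + s1 = 34
  2u + 3v + s2 = 32
  5u + 2v + s3 = 60
  5u + 5v + s4 = 70
  2u + 5v + s5 = 48
  u, v, s1, s2, s3, s4, s5 ≥ 0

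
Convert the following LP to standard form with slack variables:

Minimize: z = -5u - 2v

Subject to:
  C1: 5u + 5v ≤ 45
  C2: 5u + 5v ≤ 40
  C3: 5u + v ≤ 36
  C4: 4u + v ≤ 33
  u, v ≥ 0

min z = -5u - 2v

s.t.
  5u + 5v + s1 = 45
  5u + 5v + s2 = 40
  5u + v + s3 = 36
  4u + v + s4 = 33
  u, v, s1, s2, s3, s4 ≥ 0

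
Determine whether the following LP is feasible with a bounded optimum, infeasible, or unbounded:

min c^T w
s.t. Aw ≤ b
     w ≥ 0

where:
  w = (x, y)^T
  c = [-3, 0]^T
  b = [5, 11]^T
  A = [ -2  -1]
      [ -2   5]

Unbounded (objective can decrease without bound)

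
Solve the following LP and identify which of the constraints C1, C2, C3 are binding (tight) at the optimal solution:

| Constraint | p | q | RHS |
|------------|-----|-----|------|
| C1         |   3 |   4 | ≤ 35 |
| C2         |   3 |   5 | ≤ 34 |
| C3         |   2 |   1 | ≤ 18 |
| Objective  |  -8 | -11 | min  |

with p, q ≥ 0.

At p = 8, q = 2, compute slack b - a·x for each constraint:
  C1: 35 − 32 = 3  (slack)
  C2: 34 − 34 = 0  (binding)
  C3: 18 − 18 = 0  (binding)

Optimal: p = 8, q = 2
Binding: C2, C3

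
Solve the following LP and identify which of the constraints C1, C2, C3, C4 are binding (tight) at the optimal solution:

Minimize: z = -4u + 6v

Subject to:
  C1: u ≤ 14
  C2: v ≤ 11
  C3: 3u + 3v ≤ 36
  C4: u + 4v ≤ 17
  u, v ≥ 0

At u = 12, v = 0, compute slack b - a·x for each constraint:
  C1: 14 − 12 = 2  (slack)
  C2: 11 − 0 = 11  (slack)
  C3: 36 − 36 = 0  (binding)
  C4: 17 − 12 = 5  (slack)

Optimal: u = 12, v = 0
Binding: C3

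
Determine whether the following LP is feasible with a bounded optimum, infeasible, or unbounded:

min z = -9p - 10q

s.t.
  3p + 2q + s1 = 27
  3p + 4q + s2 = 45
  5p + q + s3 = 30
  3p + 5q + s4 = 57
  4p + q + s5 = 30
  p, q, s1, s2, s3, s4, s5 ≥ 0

Feasible with a bounded optimal solution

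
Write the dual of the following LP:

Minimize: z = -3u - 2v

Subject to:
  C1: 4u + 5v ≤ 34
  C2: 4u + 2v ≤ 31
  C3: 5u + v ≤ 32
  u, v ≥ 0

Primal min cᵀx s.t. Ax ≤ b, x ≥ 0  →  Dual max −bᵀy s.t. Aᵀy ≥ −c, y ≥ 0.

Maximize: z = -34y1 - 31y2 - 32y3

Subject to:
  4y1 + 4y2 + 5y3 ≥ 3
  5y1 + 2y2 + y3 ≥ 2
  y1, y2, y3 ≥ 0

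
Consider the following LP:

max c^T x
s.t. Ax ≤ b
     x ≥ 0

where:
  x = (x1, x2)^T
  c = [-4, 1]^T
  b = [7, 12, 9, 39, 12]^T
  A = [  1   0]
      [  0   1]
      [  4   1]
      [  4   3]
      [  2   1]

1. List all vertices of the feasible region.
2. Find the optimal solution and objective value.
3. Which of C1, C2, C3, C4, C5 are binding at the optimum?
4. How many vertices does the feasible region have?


1. (0, 0), (2.25, 0), (0, 9)
2. x1 = 0, x2 = 9, z = 9
3. C3
4. 3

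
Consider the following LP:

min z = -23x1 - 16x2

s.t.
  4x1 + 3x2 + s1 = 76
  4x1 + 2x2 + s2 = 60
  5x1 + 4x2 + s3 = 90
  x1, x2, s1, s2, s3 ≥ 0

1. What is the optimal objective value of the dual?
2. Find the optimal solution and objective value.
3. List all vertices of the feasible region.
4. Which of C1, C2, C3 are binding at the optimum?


1. -390
2. x1 = 10, x2 = 10, z = -390
3. (0, 0), (15, 0), (10, 10), (0, 22.5)
4. C2, C3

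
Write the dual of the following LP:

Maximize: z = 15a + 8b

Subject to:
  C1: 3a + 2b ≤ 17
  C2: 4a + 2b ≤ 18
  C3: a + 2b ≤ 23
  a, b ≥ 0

Primal max cᵀx s.t. Ax ≤ b, x ≥ 0  →  Dual min bᵀy s.t. Aᵀy ≥ c, y ≥ 0.

Minimize: z = 17y1 + 18y2 + 23y3

Subject to:
  3y1 + 4y2 + y3 ≥ 15
  2y1 + 2y2 + 2y3 ≥ 8
  y1, y2, y3 ≥ 0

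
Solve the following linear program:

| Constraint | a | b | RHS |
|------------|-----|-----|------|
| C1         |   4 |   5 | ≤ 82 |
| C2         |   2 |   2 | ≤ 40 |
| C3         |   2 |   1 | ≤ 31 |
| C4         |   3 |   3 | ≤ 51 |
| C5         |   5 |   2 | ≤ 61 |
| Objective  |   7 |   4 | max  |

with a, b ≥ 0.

Evaluate the objective at each vertex of the feasible region:
  z(0, 0) = 0
  z(12.2, 0) = 85.4
  z(9, 8) = 95  ←
  z(3, 14) = 77
  z(0, 16.4) = 65.6
The maximum is at a = 9, b = 8.

a = 9, b = 8, z = 95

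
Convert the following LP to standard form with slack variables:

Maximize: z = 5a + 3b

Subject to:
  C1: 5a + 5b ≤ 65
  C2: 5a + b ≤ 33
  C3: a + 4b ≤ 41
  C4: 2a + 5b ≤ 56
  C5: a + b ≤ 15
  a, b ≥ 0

max z = 5a + 3b

s.t.
  5a + 5b + s1 = 65
  5a + b + s2 = 33
  a + 4b + s3 = 41
  2a + 5b + s4 = 56
  a + b + s5 = 15
  a, b, s1, s2, s3, s4, s5 ≥ 0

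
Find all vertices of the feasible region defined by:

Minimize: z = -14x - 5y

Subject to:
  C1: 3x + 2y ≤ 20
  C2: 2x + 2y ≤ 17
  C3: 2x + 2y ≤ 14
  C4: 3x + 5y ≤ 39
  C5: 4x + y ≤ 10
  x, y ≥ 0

(0, 0), (2.5, 0), (1, 6), (0, 7)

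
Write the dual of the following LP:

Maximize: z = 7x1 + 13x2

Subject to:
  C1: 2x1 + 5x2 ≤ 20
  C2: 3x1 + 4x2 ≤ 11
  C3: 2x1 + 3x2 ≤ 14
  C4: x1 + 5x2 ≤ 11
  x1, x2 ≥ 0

Primal max cᵀx s.t. Ax ≤ b, x ≥ 0  →  Dual min bᵀy s.t. Aᵀy ≥ c, y ≥ 0.

Minimize: z = 20y1 + 11y2 + 14y3 + 11y4

Subject to:
  2y1 + 3y2 + 2y3 + y4 ≥ 7
  5y1 + 4y2 + 3y3 + 5y4 ≥ 13
  y1, y2, y3, y4 ≥ 0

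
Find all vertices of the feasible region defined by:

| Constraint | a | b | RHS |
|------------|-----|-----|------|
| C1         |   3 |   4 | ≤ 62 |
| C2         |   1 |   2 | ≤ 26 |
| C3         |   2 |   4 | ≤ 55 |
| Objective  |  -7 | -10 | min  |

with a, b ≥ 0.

(0, 0), (20.67, 0), (10, 8), (0, 13)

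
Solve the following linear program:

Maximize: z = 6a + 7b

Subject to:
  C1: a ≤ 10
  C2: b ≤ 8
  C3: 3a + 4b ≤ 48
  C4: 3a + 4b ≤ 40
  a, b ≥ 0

Evaluate the objective at each vertex of the feasible region:
  z(0, 0) = 0
  z(10, 0) = 60
  z(10, 2.5) = 77.5  ←
  z(2.667, 8) = 72
  z(0, 8) = 56
The maximum is at a = 10, b = 2.5.

a = 10, b = 2.5, z = 77.5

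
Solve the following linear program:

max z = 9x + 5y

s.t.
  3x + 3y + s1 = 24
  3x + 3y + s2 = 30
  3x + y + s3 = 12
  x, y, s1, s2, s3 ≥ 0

Evaluate the objective at each vertex of the feasible region:
  z(0, 0) = 0
  z(4, 0) = 36
  z(2, 6) = 48  ←
  z(0, 8) = 40
The maximum is at x = 2, y = 6.

x = 2, y = 6, z = 48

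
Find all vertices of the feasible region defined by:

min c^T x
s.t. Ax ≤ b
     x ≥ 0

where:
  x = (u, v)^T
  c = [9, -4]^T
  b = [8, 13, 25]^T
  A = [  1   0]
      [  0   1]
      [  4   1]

(0, 0), (6.25, 0), (3, 13), (0, 13)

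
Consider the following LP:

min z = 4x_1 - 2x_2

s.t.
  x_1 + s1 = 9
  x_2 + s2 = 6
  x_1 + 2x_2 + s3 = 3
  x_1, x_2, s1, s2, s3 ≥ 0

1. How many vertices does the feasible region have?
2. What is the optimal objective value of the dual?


1. 3
2. -3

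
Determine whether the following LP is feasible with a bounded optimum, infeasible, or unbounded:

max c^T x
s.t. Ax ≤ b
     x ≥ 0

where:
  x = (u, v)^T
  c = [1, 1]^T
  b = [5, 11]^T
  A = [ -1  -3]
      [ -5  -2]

Unbounded (objective can increase without bound)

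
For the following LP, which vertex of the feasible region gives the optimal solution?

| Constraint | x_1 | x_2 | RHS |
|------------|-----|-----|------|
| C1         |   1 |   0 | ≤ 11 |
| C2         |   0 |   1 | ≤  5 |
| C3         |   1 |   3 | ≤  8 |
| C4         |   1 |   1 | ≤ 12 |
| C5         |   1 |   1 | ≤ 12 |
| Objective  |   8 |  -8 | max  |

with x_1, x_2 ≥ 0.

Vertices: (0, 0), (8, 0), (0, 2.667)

Evaluate the objective at each vertex of the feasible region:
  z(0, 0) = 0
  z(8, 0) = 64  ←
  z(0, 2.667) = -21.33
The maximum is at x_1 = 8, x_2 = 0.

(8, 0)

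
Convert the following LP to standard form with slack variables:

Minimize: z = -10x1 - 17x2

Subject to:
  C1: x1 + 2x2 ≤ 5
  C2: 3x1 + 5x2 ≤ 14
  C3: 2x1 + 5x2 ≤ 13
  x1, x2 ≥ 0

min z = -10x1 - 17x2

s.t.
  x1 + 2x2 + s1 = 5
  3x1 + 5x2 + s2 = 14
  2x1 + 5x2 + s3 = 13
  x1, x2, s1, s2, s3 ≥ 0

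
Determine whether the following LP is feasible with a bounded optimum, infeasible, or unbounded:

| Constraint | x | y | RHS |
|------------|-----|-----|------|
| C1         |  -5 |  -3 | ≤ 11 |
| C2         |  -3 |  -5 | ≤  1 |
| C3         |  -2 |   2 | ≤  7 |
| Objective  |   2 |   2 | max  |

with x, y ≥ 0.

Unbounded (objective can increase without bound)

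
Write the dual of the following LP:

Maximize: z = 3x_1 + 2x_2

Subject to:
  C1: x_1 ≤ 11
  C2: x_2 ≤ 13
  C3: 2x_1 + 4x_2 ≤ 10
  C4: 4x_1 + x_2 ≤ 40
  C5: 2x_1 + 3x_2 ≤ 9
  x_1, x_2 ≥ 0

Primal max cᵀx s.t. Ax ≤ b, x ≥ 0  →  Dual min bᵀy s.t. Aᵀy ≥ c, y ≥ 0.

Minimize: z = 11y1 + 13y2 + 10y3 + 40y4 + 9y5

Subject to:
  y1 + 2y3 + 4y4 + 2y5 ≥ 3
  y2 + 4y3 + y4 + 3y5 ≥ 2
  y1, y2, y3, y4, y5 ≥ 0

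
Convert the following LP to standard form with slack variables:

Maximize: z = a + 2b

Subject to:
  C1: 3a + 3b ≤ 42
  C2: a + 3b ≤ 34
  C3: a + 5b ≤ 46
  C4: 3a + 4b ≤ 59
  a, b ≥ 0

max z = a + 2b

s.t.
  3a + 3b + s1 = 42
  a + 3b + s2 = 34
  a + 5b + s3 = 46
  3a + 4b + s4 = 59
  a, b, s1, s2, s3, s4 ≥ 0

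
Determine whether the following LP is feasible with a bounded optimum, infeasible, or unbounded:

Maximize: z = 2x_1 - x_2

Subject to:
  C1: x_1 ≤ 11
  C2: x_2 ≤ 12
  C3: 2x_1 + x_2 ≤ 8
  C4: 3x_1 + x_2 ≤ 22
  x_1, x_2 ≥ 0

Feasible with a bounded optimal solution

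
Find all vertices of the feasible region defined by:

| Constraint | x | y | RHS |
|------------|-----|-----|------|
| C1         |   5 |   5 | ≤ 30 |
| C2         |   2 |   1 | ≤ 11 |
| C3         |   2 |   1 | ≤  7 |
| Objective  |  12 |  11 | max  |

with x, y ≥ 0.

(0, 0), (3.5, 0), (1, 5), (0, 6)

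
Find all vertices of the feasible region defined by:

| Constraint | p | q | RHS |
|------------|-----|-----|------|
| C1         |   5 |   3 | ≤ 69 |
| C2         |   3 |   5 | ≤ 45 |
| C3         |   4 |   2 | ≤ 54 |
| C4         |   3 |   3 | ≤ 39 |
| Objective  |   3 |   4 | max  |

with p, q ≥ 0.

(0, 0), (13, 0), (10, 3), (0, 9)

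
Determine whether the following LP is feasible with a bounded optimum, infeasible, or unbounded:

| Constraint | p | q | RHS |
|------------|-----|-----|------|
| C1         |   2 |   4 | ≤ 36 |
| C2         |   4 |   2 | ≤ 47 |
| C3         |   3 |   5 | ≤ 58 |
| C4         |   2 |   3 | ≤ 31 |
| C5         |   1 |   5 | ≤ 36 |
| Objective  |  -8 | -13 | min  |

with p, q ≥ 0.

Feasible with a bounded optimal solution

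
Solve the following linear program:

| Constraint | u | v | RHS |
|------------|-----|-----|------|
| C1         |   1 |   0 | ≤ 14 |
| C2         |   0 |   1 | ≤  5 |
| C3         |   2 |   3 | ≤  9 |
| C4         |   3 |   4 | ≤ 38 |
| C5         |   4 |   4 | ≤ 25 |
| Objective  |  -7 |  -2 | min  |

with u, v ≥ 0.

Evaluate the objective at each vertex of the feasible region:
  z(0, 0) = 0
  z(4.5, 0) = -31.5  ←
  z(0, 3) = -6
The minimum is at u = 4.5, v = 0.

u = 4.5, v = 0, z = -31.5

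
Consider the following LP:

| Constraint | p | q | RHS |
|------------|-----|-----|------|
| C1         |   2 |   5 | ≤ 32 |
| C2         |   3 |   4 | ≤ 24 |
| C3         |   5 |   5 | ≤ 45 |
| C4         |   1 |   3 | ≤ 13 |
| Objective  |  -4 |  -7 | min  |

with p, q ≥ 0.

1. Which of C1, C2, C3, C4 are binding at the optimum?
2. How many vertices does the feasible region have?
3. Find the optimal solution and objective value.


1. C2, C4
2. 4
3. p = 4, q = 3, z = -37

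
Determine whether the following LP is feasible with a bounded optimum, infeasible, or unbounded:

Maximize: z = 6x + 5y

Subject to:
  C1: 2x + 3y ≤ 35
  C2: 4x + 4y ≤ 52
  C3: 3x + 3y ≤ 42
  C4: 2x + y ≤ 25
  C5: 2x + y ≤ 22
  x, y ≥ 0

Feasible with a bounded optimal solution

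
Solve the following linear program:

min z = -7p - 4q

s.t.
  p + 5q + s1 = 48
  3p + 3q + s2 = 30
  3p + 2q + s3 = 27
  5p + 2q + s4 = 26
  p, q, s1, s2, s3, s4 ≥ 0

Evaluate the objective at each vertex of the feasible region:
  z(0, 0) = 0
  z(5.2, 0) = -36.4
  z(2, 8) = -46  ←
  z(0.5, 9.5) = -41.5
  z(0, 9.6) = -38.4
The minimum is at p = 2, q = 8.

p = 2, q = 8, z = -46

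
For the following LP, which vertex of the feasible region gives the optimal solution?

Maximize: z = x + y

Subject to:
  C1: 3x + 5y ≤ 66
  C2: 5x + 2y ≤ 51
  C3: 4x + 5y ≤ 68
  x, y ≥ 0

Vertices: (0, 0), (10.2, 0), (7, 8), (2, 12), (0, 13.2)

Evaluate the objective at each vertex of the feasible region:
  z(0, 0) = 0
  z(10.2, 0) = 10.2
  z(7, 8) = 15  ←
  z(2, 12) = 14
  z(0, 13.2) = 13.2
The maximum is at x = 7, y = 8.

(7, 8)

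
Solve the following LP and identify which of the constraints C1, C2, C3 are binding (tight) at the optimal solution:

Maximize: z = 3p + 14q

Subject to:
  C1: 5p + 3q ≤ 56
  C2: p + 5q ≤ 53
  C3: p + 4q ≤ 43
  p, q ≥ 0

At p = 3, q = 10, compute slack b - a·x for each constraint:
  C1: 56 − 45 = 11  (slack)
  C2: 53 − 53 = 0  (binding)
  C3: 43 − 43 = 0  (binding)

Optimal: p = 3, q = 10
Binding: C2, C3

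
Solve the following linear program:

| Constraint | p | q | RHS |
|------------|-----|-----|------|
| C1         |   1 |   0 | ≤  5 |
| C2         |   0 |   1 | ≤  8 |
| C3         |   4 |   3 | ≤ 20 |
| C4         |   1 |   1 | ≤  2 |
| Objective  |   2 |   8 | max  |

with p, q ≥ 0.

Evaluate the objective at each vertex of the feasible region:
  z(0, 0) = 0
  z(2, 0) = 4
  z(0, 2) = 16  ←
The maximum is at p = 0, q = 2.

p = 0, q = 2, z = 16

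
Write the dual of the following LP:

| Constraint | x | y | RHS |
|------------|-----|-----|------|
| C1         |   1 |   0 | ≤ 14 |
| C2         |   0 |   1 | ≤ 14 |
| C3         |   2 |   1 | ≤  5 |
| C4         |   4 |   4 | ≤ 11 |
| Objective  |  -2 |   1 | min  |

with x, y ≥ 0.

Primal min cᵀx s.t. Ax ≤ b, x ≥ 0  →  Dual max −bᵀy s.t. Aᵀy ≥ −c, y ≥ 0.

Maximize: z = -14y1 - 14y2 - 5y3 - 11y4

Subject to:
  y1 + 2y3 + 4y4 ≥ 2
  y2 + y3 + 4y4 ≥ -1
  y1, y2, y3, y4 ≥ 0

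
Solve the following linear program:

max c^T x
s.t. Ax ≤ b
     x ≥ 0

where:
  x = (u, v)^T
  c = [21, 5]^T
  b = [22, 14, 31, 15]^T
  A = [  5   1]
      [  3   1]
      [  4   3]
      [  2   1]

Evaluate the objective at each vertex of the feasible region:
  z(0, 0) = 0
  z(4.4, 0) = 92.4
  z(4, 2) = 94  ←
  z(2.2, 7.4) = 83.2
  z(0, 10.33) = 51.67
The maximum is at u = 4, v = 2.

u = 4, v = 2, z = 94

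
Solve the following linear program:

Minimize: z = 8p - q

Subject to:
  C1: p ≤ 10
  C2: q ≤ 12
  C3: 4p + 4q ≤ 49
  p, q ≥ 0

Evaluate the objective at each vertex of the feasible region:
  z(0, 0) = 0
  z(10, 0) = 80
  z(10, 2.25) = 77.75
  z(0.25, 12) = -10
  z(0, 12) = -12  ←
The minimum is at p = 0, q = 12.

p = 0, q = 12, z = -12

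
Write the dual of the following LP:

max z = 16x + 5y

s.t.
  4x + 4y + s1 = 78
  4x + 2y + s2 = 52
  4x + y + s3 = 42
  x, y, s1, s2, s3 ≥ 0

Primal max cᵀx s.t. Ax ≤ b, x ≥ 0  →  Dual min bᵀy s.t. Aᵀy ≥ c, y ≥ 0.

Minimize: z = 78y1 + 52y2 + 42y3

Subject to:
  4y1 + 4y2 + 4y3 ≥ 16
  4y1 + 2y2 + y3 ≥ 5
  y1, y2, y3 ≥ 0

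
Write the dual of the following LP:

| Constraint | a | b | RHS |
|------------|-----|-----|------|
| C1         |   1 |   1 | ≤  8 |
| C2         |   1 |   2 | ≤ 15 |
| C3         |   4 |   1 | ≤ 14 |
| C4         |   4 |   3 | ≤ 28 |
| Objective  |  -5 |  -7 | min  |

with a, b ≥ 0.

Primal min cᵀx s.t. Ax ≤ b, x ≥ 0  →  Dual max −bᵀy s.t. Aᵀy ≥ −c, y ≥ 0.

Maximize: z = -8y1 - 15y2 - 14y3 - 28y4

Subject to:
  y1 + y2 + 4y3 + 4y4 ≥ 5
  y1 + 2y2 + y3 + 3y4 ≥ 7
  y1, y2, y3, y4 ≥ 0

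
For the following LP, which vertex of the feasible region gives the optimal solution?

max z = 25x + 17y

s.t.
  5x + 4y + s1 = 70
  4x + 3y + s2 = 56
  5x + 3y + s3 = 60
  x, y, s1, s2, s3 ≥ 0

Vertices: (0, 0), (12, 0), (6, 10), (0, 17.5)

Evaluate the objective at each vertex of the feasible region:
  z(0, 0) = 0
  z(12, 0) = 300
  z(6, 10) = 320  ←
  z(0, 17.5) = 297.5
The maximum is at x = 6, y = 10.

(6, 10)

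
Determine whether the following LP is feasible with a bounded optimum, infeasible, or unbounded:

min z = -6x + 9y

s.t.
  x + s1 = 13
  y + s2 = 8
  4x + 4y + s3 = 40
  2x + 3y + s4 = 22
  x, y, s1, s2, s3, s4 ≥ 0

Feasible with a bounded optimal solution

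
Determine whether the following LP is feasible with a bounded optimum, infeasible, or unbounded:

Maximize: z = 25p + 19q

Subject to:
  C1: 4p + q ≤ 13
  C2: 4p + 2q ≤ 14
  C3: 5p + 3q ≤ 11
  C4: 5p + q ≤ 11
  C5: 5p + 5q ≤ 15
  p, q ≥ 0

Feasible with a bounded optimal solution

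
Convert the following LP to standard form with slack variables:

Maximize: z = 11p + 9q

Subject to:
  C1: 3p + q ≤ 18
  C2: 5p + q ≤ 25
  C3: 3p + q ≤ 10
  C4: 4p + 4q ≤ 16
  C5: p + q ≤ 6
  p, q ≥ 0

max z = 11p + 9q

s.t.
  3p + q + s1 = 18
  5p + q + s2 = 25
  3p + q + s3 = 10
  4p + 4q + s4 = 16
  p + q + s5 = 6
  p, q, s1, s2, s3, s4, s5 ≥ 0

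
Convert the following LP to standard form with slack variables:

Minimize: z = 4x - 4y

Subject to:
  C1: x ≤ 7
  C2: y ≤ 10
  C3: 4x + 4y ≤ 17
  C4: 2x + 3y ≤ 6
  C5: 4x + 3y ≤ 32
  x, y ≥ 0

min z = 4x - 4y

s.t.
  x + s1 = 7
  y + s2 = 10
  4x + 4y + s3 = 17
  2x + 3y + s4 = 6
  4x + 3y + s5 = 32
  x, y, s1, s2, s3, s4, s5 ≥ 0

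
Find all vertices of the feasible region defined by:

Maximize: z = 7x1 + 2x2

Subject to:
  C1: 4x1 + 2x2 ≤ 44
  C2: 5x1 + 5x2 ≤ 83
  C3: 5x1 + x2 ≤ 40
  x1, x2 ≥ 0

(0, 0), (8, 0), (6, 10), (5.4, 11.2), (0, 16.6)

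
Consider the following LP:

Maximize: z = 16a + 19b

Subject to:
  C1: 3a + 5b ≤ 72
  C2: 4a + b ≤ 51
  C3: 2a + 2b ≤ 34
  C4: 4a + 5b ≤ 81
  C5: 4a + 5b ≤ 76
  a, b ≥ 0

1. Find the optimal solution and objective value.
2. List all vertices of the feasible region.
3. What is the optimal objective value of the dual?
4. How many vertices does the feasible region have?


1. a = 9, b = 8, z = 296
2. (0, 0), (12.75, 0), (11.33, 5.667), (9, 8), (4, 12), (0, 14.4)
3. 296
4. 6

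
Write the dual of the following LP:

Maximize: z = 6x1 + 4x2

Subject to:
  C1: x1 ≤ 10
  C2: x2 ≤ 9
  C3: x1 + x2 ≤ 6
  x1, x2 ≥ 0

Primal max cᵀx s.t. Ax ≤ b, x ≥ 0  →  Dual min bᵀy s.t. Aᵀy ≥ c, y ≥ 0.

Minimize: z = 10y1 + 9y2 + 6y3

Subject to:
  y1 + y3 ≥ 6
  y2 + y3 ≥ 4
  y1, y2, y3 ≥ 0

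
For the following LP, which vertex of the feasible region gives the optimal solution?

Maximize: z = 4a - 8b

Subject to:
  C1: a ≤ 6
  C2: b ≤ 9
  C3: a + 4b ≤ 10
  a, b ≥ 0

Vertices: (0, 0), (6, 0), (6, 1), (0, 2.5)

Evaluate the objective at each vertex of the feasible region:
  z(0, 0) = 0
  z(6, 0) = 24  ←
  z(6, 1) = 16
  z(0, 2.5) = -20
The maximum is at a = 6, b = 0.

(6, 0)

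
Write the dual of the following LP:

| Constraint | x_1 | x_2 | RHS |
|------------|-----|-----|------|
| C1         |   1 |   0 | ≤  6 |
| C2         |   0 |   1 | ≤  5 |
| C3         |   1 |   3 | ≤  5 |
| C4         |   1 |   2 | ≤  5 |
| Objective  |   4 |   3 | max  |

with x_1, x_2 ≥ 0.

Primal max cᵀx s.t. Ax ≤ b, x ≥ 0  →  Dual min bᵀy s.t. Aᵀy ≥ c, y ≥ 0.

Minimize: z = 6y1 + 5y2 + 5y3 + 5y4

Subject to:
  y1 + y3 + y4 ≥ 4
  y2 + 3y3 + 2y4 ≥ 3
  y1, y2, y3, y4 ≥ 0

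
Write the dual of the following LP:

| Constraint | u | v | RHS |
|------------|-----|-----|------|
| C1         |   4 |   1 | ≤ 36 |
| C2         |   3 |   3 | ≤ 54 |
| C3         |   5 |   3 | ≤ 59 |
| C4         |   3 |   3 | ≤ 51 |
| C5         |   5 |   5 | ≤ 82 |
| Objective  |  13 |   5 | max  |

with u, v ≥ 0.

Primal max cᵀx s.t. Ax ≤ b, x ≥ 0  →  Dual min bᵀy s.t. Aᵀy ≥ c, y ≥ 0.

Minimize: z = 36y1 + 54y2 + 59y3 + 51y4 + 82y5

Subject to:
  4y1 + 3y2 + 5y3 + 3y4 + 5y5 ≥ 13
  y1 + 3y2 + 3y3 + 3y4 + 5y5 ≥ 5
  y1, y2, y3, y4, y5 ≥ 0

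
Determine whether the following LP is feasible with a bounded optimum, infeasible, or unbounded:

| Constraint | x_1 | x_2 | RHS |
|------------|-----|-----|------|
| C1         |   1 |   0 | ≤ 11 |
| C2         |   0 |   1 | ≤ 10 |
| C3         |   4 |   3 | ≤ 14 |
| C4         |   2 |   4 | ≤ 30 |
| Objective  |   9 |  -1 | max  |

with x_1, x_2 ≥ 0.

Feasible with a bounded optimal solution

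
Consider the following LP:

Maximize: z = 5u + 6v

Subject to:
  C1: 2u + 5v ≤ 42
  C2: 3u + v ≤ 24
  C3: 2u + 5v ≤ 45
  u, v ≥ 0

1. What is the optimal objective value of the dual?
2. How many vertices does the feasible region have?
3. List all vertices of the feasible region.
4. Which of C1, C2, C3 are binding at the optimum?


1. 66
2. 4
3. (0, 0), (8, 0), (6, 6), (0, 8.4)
4. C1, C2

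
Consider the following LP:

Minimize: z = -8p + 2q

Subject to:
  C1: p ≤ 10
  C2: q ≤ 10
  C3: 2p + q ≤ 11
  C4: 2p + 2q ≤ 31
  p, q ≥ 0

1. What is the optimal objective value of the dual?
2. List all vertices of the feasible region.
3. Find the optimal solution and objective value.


1. -44
2. (0, 0), (5.5, 0), (0.5, 10), (0, 10)
3. p = 5.5, q = 0, z = -44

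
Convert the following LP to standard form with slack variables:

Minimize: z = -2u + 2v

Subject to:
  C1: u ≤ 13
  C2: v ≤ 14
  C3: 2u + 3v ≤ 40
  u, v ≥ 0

min z = -2u + 2v

s.t.
  u + s1 = 13
  v + s2 = 14
  2u + 3v + s3 = 40
  u, v, s1, s2, s3 ≥ 0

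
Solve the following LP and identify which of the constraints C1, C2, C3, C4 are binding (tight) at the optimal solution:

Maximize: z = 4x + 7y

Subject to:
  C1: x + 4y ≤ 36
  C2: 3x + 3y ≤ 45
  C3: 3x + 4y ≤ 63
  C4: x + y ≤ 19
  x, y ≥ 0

At x = 8, y = 7, compute slack b - a·x for each constraint:
  C1: 36 − 36 = 0  (binding)
  C2: 45 − 45 = 0  (binding)
  C3: 63 − 52 = 11  (slack)
  C4: 19 − 15 = 4  (slack)

Optimal: x = 8, y = 7
Binding: C1, C2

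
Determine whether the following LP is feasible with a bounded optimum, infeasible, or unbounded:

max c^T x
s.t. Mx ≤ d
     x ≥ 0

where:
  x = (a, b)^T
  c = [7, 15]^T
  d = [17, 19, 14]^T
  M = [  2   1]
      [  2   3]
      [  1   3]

Feasible with a bounded optimal solution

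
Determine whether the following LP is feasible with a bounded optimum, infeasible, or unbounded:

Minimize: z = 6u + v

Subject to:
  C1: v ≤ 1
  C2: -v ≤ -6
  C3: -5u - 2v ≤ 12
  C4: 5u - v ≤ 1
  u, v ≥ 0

Infeasible (no feasible solution exists)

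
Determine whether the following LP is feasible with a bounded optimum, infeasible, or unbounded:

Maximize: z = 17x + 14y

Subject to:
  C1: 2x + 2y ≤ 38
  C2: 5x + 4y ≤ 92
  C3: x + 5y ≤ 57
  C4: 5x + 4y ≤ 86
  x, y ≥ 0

Feasible with a bounded optimal solution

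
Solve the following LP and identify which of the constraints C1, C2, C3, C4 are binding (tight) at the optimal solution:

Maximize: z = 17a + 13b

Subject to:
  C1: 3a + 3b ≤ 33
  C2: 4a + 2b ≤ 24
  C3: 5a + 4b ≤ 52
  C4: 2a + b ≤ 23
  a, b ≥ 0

At a = 1, b = 10, compute slack b - a·x for each constraint:
  C1: 33 − 33 = 0  (binding)
  C2: 24 − 24 = 0  (binding)
  C3: 52 − 45 = 7  (slack)
  C4: 23 − 12 = 11  (slack)

Optimal: a = 1, b = 10
Binding: C1, C2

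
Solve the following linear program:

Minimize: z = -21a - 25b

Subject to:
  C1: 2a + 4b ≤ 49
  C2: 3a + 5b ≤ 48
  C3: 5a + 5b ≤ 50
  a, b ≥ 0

Evaluate the objective at each vertex of the feasible region:
  z(0, 0) = 0
  z(10, 0) = -210
  z(1, 9) = -246  ←
  z(0, 9.6) = -240
The minimum is at a = 1, b = 9.

a = 1, b = 9, z = -246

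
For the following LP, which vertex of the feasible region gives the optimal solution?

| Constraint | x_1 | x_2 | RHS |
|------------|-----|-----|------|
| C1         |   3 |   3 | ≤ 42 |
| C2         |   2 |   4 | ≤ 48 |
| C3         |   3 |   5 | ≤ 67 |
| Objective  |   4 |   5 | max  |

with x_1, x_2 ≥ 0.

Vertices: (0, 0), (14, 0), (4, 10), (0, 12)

Evaluate the objective at each vertex of the feasible region:
  z(0, 0) = 0
  z(14, 0) = 56
  z(4, 10) = 66  ←
  z(0, 12) = 60
The maximum is at x_1 = 4, x_2 = 10.

(4, 10)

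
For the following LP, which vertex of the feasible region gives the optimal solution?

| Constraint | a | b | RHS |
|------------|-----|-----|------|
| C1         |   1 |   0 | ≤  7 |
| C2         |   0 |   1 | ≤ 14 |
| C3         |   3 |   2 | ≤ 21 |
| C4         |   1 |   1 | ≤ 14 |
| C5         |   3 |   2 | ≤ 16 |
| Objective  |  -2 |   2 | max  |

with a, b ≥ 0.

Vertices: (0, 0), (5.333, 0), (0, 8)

Evaluate the objective at each vertex of the feasible region:
  z(0, 0) = 0
  z(5.333, 0) = -10.67
  z(0, 8) = 16  ←
The maximum is at a = 0, b = 8.

(0, 8)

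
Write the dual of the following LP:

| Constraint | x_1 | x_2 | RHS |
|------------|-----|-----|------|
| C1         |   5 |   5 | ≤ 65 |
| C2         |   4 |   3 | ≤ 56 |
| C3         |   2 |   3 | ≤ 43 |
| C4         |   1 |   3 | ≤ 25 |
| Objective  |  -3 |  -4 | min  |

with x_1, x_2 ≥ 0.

Primal min cᵀx s.t. Ax ≤ b, x ≥ 0  →  Dual max −bᵀy s.t. Aᵀy ≥ −c, y ≥ 0.

Maximize: z = -65y1 - 56y2 - 43y3 - 25y4

Subject to:
  5y1 + 4y2 + 2y3 + y4 ≥ 3
  5y1 + 3y2 + 3y3 + 3y4 ≥ 4
  y1, y2, y3, y4 ≥ 0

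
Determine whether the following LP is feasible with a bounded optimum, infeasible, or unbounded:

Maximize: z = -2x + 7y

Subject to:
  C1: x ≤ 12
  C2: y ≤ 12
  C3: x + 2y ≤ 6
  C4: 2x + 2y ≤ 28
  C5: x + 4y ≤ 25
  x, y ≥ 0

Feasible with a bounded optimal solution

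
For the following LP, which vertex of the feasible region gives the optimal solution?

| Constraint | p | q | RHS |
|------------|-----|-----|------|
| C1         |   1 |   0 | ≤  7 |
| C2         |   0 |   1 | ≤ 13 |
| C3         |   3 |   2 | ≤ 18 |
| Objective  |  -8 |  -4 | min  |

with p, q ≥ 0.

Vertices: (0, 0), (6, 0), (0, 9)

Evaluate the objective at each vertex of the feasible region:
  z(0, 0) = 0
  z(6, 0) = -48  ←
  z(0, 9) = -36
The minimum is at p = 6, q = 0.

(6, 0)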